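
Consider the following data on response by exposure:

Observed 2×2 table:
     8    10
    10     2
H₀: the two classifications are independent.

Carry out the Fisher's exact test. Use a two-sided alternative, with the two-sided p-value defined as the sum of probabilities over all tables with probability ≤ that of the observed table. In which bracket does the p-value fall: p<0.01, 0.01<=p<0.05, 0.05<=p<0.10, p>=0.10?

Margins: r₁=18, r₂=12, c₁=18, c₂=12, n=30
p_obs = C(18,8)·C(12,10)/C(30,18); sum pmf over tables with pmf ≤ p_obs
p-value (two-sided) = 0.05773
→ bracket: 0.05<=p<0.10

p-value bracket: 0.05<=p<0.10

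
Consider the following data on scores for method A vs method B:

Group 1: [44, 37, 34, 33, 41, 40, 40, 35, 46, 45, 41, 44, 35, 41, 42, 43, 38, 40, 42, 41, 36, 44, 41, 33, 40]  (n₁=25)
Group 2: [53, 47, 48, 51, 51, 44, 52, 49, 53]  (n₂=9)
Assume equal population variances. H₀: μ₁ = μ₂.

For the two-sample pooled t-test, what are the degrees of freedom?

degrees of freedom = 32

df = n₁ + n₂ − 2 = 25 + 9 − 2 = 32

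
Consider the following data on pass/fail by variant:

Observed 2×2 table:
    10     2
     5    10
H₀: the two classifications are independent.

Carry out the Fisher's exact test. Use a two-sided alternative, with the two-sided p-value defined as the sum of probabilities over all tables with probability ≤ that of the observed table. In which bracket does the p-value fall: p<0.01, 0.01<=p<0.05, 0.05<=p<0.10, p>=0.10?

Margins: r₁=12, r₂=15, c₁=15, c₂=12, n=27
p_obs = C(12,10)·C(15,5)/C(27,15); sum pmf over tables with pmf ≤ p_obs
p-value (two-sided) = 0.01854
→ bracket: 0.01<=p<0.05

p-value bracket: 0.01<=p<0.05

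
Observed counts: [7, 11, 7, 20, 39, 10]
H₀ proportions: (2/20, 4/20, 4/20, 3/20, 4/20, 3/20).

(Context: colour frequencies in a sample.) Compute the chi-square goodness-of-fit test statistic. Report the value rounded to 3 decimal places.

test statistic = 36.621

n = 94; E_i = n·p_i = [9.40, 18.80, 18.80, 14.10, 18.80, 14.10]
χ² = (7−9.40)²/9.40 + (11−18.80)²/18.80 + (7−18.80)²/18.80 + (20−14.10)²/14.10 + (39−18.80)²/18.80 + (10−14.10)²/14.10 = 36.6206
df = 5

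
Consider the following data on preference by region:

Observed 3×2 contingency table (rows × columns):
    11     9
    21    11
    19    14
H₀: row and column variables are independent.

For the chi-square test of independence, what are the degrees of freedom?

df = (r−1)(c−1) = (3−1)·(2−1) = 2

degrees of freedom = 2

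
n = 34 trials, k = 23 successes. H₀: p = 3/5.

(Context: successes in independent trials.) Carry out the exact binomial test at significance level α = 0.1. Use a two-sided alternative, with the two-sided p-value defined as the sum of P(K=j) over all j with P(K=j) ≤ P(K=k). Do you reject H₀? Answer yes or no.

Exact binomial: n=34, k=23, p₀=3/5=0.6000
P(X=j) = C(n,j)·p₀^j·(1−p₀)^(n−j); p = Σ P(X=j) over j with P(X=j) ≤ P(X=23)
p-value (two-sided) = 0.38811
At α=0.1: p ≥ α → fail to reject H₀

reject H₀: no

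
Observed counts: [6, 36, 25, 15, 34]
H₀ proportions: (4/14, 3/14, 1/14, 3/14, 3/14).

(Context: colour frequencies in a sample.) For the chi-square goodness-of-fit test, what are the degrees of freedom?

df = k − 1 = 5 − 1 = 4

degrees of freedom = 4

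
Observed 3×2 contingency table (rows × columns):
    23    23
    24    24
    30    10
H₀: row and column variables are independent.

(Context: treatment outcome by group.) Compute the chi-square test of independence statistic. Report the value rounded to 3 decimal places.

Row totals [46, 48, 40], col totals [77, 57], n=134
χ² = (23−26.43)²/26.43 + (23−19.57)²/19.57 + (24−27.58)²/27.58 + (24−20.42)²/20.42 + (30−22.99)²/22.99 + (10−17.01)²/17.01 = 7.1748
df = 2

test statistic = 7.175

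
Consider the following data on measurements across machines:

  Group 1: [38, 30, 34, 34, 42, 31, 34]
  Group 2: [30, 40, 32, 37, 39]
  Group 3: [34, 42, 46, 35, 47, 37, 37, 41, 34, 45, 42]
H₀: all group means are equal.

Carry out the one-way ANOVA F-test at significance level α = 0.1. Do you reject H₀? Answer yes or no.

reject H₀: yes

Group means [34.71, 35.60, 40.00], grand mean 37.435
SSB = Σnᵢ(x̄ᵢ−x̄)² = 141.024; SSW = ΣΣ(x−x̄ᵢ)² = 412.629
MSB = 141.024/2 = 70.5118; MSW = 412.629/20 = 20.6314
F = MSB/MSW = 3.4177
df = (2, 20)
p-value (upper-tail) = 0.05287
At α=0.1: p < α → reject H₀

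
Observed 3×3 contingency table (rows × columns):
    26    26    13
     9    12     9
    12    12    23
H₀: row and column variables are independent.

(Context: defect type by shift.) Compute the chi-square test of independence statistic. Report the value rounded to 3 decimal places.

Row totals [65, 30, 47], col totals [47, 50, 45], n=142
χ² = (26−21.51)²/21.51 + (26−22.89)²/22.89 + (13−20.60)²/20.60 + (9−9.93)²/9.93 + (12−10.56)²/10.56 + (9−9.51)²/9.51 + (12−15.56)²/15.56 + (12−16.55)²/16.55 + (23−14.89)²/14.89 = 10.9459
df = 4

test statistic = 10.946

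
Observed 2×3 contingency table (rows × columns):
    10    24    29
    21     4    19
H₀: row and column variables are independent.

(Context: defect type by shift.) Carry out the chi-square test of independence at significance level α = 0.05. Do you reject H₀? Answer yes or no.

Row totals [63, 44], col totals [31, 28, 48], n=107
χ² = (10−18.25)²/18.25 + (24−16.49)²/16.49 + (29−28.26)²/28.26 + (21−12.75)²/12.75 + (4−11.51)²/11.51 + (19−19.74)²/19.74 = 17.4486
df = 2
p-value (upper-tail) = 0.00016
At α=0.05: p < α → reject H₀

reject H₀: yes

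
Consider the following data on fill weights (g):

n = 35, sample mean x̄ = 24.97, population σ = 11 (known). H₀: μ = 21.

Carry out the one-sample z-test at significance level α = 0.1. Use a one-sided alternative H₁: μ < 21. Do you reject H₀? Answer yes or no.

SE = σ/√n = 11/√35 = 1.8593
z = (x̄−μ₀)/SE = (24.97−21)/1.8593 = 2.1352
p-value (one-sided, H₁ less) = 0.98363
At α=0.1: p ≥ α → fail to reject H₀

reject H₀: no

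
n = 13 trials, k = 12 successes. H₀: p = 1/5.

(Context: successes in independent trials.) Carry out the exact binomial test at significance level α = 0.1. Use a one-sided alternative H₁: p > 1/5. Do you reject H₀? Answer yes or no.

reject H₀: yes

Exact binomial: n=13, k=12, p₀=1/5=0.2000
P(X≥12) from Σ C(n,i)·p₀^i·(1−p₀)^(n−i)
p-value (one-sided, H₁ greater) = 0.00000
At α=0.1: p < α → reject H₀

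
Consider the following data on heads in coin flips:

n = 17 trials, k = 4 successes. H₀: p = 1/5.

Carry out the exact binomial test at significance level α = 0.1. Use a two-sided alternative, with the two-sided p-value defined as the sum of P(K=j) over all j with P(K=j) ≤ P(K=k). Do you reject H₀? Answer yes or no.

reject H₀: no

Exact binomial: n=17, k=4, p₀=1/5=0.2000
P(X=j) = C(n,j)·p₀^j·(1−p₀)^(n−j); p = Σ P(X=j) over j with P(X=j) ≤ P(X=4)
p-value (two-sided) = 0.76075
At α=0.1: p ≥ α → fail to reject H₀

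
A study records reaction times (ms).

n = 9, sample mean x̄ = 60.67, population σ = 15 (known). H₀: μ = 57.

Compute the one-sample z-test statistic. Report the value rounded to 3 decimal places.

test statistic = 0.734

SE = σ/√n = 15/√9 = 5.0000
z = (x̄−μ₀)/SE = (60.67−57)/5.0000 = 0.7340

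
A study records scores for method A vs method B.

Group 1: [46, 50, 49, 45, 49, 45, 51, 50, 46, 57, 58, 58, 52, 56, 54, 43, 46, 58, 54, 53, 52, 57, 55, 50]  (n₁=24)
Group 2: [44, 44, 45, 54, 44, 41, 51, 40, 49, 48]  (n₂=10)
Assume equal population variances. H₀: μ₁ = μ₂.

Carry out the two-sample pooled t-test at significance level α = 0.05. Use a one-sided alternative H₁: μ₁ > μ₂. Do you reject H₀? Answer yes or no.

x̄₁=51.417, s₁=4.671, n₁=24
x̄₂=46.000, s₂=4.422, n₂=10
s_p² = [23·4.671² + 9·4.422²]/32 = 21.1823
SE = √(s_p²·(1/24+1/10)) = 1.7323
t = (51.417−46.000)/1.7323 = 3.1269
df = 32
p-value (one-sided, H₁ greater) = 0.00187
At α=0.05: p < α → reject H₀

reject H₀: yes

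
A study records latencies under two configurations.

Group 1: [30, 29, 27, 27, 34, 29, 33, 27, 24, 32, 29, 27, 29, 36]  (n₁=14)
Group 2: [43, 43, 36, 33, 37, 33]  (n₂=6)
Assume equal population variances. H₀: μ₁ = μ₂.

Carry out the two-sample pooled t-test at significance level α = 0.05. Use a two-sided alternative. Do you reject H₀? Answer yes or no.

reject H₀: yes

x̄₁=29.500, s₁=3.252, n₁=14
x̄₂=37.500, s₂=4.550, n₂=6
s_p² = [13·3.252² + 5·4.550²]/18 = 13.3889
SE = √(s_p²·(1/14+1/6)) = 1.7854
t = (29.500−37.500)/1.7854 = -4.4807
df = 18
p-value (two-sided) = 0.00029
At α=0.05: p < α → reject H₀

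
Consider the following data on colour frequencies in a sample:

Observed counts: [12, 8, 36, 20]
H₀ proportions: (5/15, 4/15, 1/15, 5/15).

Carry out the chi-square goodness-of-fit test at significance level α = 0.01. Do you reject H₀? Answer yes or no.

reject H₀: yes

n = 76; E_i = n·p_i = [25.33, 20.27, 5.07, 25.33]
χ² = (12−25.33)²/25.33 + (8−20.27)²/20.27 + (36−5.07)²/5.07 + (20−25.33)²/25.33 = 204.4211
df = 3
p-value (upper-tail) = 0.00000
At α=0.01: p < α → reject H₀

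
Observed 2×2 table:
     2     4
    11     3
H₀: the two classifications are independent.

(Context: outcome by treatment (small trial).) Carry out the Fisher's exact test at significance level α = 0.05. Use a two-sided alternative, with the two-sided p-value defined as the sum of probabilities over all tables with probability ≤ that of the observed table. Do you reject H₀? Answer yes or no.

reject H₀: no

Margins: r₁=6, r₂=14, c₁=13, c₂=7, n=20
p_obs = C(6,2)·C(14,11)/C(20,13); sum pmf over tables with pmf ≤ p_obs
p-value (two-sided) = 0.12193
At α=0.05: p ≥ α → fail to reject H₀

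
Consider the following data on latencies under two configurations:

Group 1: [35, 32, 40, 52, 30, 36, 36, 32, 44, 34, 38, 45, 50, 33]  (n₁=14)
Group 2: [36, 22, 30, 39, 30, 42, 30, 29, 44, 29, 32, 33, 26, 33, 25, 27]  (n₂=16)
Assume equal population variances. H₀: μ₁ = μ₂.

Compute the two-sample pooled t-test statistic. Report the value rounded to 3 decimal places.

test statistic = 2.819

x̄₁=38.357, s₁=6.913, n₁=14
x̄₂=31.688, s₂=6.052, n₂=16
s_p² = [13·6.913² + 15·6.052²]/28 = 41.8090
SE = √(s_p²·(1/14+1/16)) = 2.3663
t = (38.357−31.688)/2.3663 = 2.8186
df = 28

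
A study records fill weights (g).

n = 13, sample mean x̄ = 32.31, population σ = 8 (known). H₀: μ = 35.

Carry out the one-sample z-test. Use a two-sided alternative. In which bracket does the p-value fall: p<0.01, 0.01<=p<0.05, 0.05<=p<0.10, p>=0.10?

SE = σ/√n = 8/√13 = 2.2188
z = (x̄−μ₀)/SE = (32.31−35)/2.2188 = -1.2124
p-value (two-sided) = 0.22537
→ bracket: p>=0.10

p-value bracket: p>=0.10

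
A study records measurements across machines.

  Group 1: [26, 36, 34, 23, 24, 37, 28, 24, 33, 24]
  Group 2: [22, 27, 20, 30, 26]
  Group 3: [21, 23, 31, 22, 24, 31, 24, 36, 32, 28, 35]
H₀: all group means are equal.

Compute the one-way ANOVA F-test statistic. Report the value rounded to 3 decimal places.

test statistic = 0.940

Group means [28.90, 25.00, 27.91], grand mean 27.731
SSB = Σnᵢ(x̄ᵢ−x̄)² = 51.306; SSW = ΣΣ(x−x̄ᵢ)² = 627.809
MSB = 51.306/2 = 25.6531; MSW = 627.809/23 = 27.2960
F = MSB/MSW = 0.9398
df = (2, 23)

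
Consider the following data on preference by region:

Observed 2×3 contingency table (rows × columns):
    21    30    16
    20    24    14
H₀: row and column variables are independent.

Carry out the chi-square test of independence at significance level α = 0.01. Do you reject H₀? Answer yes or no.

Row totals [67, 58], col totals [41, 54, 30], n=125
χ² = (21−21.98)²/21.98 + (30−28.94)²/28.94 + (16−16.08)²/16.08 + (20−19.02)²/19.02 + (24−25.06)²/25.06 + (14−13.92)²/13.92 = 0.1773
df = 2
p-value (upper-tail) = 0.91516
At α=0.01: p ≥ α → fail to reject H₀

reject H₀: no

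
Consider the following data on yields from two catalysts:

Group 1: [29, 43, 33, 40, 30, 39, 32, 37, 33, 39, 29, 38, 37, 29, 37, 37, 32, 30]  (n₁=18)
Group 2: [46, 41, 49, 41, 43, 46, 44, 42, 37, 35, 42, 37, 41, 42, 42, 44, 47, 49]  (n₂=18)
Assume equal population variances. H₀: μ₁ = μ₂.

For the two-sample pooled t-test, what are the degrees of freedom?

degrees of freedom = 34

df = n₁ + n₂ − 2 = 18 + 18 − 2 = 34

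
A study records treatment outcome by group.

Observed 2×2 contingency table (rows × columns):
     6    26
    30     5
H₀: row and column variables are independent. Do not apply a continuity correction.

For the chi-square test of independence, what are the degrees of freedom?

df = (r−1)(c−1) = (2−1)·(2−1) = 1

degrees of freedom = 1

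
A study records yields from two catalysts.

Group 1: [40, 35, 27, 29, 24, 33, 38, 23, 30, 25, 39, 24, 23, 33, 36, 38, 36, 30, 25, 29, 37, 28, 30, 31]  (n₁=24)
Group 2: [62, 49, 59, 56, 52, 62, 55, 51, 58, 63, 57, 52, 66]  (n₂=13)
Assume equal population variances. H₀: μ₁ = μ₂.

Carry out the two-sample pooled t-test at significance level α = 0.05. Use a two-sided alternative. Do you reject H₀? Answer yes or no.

x̄₁=30.958, s₁=5.465, n₁=24
x̄₂=57.077, s₂=5.220, n₂=13
s_p² = [23·5.465² + 12·5.220²]/35 = 28.9680
SE = √(s_p²·(1/24+1/13)) = 1.8535
t = (30.958−57.077)/1.8535 = -14.0918
df = 35
p-value (two-sided) = 0.00000
At α=0.05: p < α → reject H₀

reject H₀: yes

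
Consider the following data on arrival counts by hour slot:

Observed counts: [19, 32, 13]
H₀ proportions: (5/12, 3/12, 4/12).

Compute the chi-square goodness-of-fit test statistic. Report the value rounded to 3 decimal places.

n = 64; E_i = n·p_i = [26.67, 16.00, 21.33]
χ² = (19−26.67)²/26.67 + (32−16.00)²/16.00 + (13−21.33)²/21.33 = 21.4594
df = 2

test statistic = 21.459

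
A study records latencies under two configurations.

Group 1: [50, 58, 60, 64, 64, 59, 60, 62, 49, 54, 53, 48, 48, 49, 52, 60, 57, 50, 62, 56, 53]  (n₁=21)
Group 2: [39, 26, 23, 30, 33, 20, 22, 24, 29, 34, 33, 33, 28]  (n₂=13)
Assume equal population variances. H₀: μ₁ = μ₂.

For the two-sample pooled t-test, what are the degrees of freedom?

degrees of freedom = 32

df = n₁ + n₂ − 2 = 21 + 13 − 2 = 32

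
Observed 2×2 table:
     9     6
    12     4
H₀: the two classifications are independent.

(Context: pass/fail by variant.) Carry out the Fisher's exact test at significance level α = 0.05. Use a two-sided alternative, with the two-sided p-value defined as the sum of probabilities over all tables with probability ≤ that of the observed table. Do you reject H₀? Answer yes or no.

reject H₀: no

Margins: r₁=15, r₂=16, c₁=21, c₂=10, n=31
p_obs = C(15,9)·C(16,12)/C(31,21); sum pmf over tables with pmf ≤ p_obs
p-value (two-sided) = 0.45779
At α=0.05: p ≥ α → fail to reject H₀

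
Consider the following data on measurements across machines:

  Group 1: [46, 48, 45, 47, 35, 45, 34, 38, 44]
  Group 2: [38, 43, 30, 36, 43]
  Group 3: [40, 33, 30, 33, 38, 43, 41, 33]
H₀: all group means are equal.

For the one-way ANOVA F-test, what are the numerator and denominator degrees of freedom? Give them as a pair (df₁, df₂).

k = 3 groups, N = 22 total
df = (k−1, N−k) = (3−1, 22−3) = (2, 19)

degrees of freedom = [2, 19]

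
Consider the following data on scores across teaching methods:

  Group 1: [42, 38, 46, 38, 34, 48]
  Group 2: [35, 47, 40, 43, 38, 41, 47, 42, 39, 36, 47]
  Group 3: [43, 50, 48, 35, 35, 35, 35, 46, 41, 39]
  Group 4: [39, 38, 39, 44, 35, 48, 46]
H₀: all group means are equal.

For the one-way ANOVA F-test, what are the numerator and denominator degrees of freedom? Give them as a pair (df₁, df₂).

degrees of freedom = [3, 30]

k = 4 groups, N = 34 total
df = (k−1, N−k) = (4−1, 34−4) = (3, 30)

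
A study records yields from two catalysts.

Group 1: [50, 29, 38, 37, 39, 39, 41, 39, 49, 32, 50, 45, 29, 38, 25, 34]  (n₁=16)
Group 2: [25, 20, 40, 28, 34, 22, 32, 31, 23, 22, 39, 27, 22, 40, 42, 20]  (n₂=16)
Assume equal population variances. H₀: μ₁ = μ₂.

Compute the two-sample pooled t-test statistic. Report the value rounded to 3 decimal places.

test statistic = 3.387

x̄₁=38.375, s₁=7.535, n₁=16
x̄₂=29.188, s₂=7.808, n₂=16
s_p² = [15·7.535² + 15·7.808²]/30 = 58.8729
SE = √(s_p²·(1/16+1/16)) = 2.7128
t = (38.375−29.188)/2.7128 = 3.3868
df = 30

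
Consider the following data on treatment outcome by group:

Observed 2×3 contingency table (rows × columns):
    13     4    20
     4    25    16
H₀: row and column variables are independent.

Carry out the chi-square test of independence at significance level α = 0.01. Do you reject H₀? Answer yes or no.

Row totals [37, 45], col totals [17, 29, 36], n=82
χ² = (13−7.67)²/7.67 + (4−13.09)²/13.09 + (20−16.24)²/16.24 + (4−9.33)²/9.33 + (25−15.91)²/15.91 + (16−19.76)²/19.76 = 19.8242
df = 2
p-value (upper-tail) = 0.00005
At α=0.01: p < α → reject H₀

reject H₀: yes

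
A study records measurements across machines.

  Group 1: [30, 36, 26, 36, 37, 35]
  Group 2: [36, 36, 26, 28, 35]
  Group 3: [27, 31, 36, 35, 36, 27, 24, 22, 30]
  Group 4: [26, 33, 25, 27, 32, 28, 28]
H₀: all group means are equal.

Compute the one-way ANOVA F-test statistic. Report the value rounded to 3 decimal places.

test statistic = 1.619

Group means [33.33, 32.20, 29.78, 28.43], grand mean 30.667
SSB = Σnᵢ(x̄ᵢ−x̄)² = 96.597; SSW = ΣΣ(x−x̄ᵢ)² = 457.403
MSB = 96.597/3 = 32.1989; MSW = 457.403/23 = 19.8871
F = MSB/MSW = 1.6191
df = (3, 23)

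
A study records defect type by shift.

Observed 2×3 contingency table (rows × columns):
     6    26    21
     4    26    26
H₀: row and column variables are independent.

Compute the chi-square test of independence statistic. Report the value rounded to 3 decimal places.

Row totals [53, 56], col totals [10, 52, 47], n=109
χ² = (6−4.86)²/4.86 + (26−25.28)²/25.28 + (21−22.85)²/22.85 + (4−5.14)²/5.14 + (26−26.72)²/26.72 + (26−24.15)²/24.15 = 0.8500
df = 2

test statistic = 0.850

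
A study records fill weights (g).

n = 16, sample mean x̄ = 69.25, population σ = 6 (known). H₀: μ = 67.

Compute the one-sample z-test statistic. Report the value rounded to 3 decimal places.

test statistic = 1.500

SE = σ/√n = 6/√16 = 1.5000
z = (x̄−μ₀)/SE = (69.25−67)/1.5000 = 1.5000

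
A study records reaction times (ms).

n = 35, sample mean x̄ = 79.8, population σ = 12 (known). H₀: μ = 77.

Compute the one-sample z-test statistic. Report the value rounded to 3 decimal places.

test statistic = 1.380

SE = σ/√n = 12/√35 = 2.0284
z = (x̄−μ₀)/SE = (79.8−77)/2.0284 = 1.3804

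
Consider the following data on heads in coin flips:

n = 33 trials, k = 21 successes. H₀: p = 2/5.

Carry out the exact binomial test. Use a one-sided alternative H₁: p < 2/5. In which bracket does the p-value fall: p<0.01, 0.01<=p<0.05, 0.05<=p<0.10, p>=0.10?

Exact binomial: n=33, k=21, p₀=2/5=0.4000
P(X≤21) from Σ C(n,i)·p₀^i·(1−p₀)^(n−i)
p-value (one-sided, H₁ less) = 0.99823
→ bracket: p>=0.10

p-value bracket: p>=0.10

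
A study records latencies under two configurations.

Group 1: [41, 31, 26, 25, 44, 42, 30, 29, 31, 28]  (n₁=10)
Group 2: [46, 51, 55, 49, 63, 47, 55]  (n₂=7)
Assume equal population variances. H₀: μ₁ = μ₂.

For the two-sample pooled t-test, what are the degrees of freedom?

degrees of freedom = 15

df = n₁ + n₂ − 2 = 10 + 7 − 2 = 15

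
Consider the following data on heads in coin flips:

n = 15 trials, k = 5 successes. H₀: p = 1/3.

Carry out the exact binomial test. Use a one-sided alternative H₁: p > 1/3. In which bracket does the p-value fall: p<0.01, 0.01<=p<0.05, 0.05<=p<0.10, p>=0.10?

p-value bracket: p>=0.10

Exact binomial: n=15, k=5, p₀=1/3=0.3333
P(X≥5) from Σ C(n,i)·p₀^i·(1−p₀)^(n−i)
p-value (one-sided, H₁ greater) = 0.59594
→ bracket: p>=0.10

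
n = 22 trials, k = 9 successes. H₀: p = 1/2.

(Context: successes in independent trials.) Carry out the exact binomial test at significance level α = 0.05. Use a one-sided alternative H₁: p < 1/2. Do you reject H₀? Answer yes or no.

Exact binomial: n=22, k=9, p₀=1/2=0.5000
P(X≤9) from Σ C(n,i)·p₀^i·(1−p₀)^(n−i)
p-value (one-sided, H₁ less) = 0.26173
At α=0.05: p ≥ α → fail to reject H₀

reject H₀: no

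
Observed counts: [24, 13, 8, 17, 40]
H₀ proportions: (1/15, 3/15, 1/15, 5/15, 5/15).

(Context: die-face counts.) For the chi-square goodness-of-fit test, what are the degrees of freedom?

degrees of freedom = 4

df = k − 1 = 5 − 1 = 4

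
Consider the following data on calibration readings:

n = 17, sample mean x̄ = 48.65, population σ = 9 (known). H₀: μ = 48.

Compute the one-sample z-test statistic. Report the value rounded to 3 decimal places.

SE = σ/√n = 9/√17 = 2.1828
z = (x̄−μ₀)/SE = (48.65−48)/2.1828 = 0.2978

test statistic = 0.298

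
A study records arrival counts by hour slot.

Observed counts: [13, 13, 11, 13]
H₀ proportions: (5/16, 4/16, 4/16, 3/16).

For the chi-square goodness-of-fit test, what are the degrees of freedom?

df = k − 1 = 4 − 1 = 3

degrees of freedom = 3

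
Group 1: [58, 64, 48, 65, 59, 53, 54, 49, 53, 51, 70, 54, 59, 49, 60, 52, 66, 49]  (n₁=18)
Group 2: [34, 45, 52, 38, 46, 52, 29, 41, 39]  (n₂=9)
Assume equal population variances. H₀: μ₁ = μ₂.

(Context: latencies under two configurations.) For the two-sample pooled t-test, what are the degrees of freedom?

degrees of freedom = 25

df = n₁ + n₂ − 2 = 18 + 9 − 2 = 25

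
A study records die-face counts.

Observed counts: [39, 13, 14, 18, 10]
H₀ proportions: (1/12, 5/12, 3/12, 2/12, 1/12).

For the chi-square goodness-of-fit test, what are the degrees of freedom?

degrees of freedom = 4

df = k − 1 = 5 − 1 = 4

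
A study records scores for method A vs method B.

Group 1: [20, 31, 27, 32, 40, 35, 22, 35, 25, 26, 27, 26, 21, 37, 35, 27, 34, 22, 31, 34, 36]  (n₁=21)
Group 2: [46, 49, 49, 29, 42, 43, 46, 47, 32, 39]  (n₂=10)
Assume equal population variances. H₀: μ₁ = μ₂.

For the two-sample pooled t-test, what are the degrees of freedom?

df = n₁ + n₂ − 2 = 21 + 10 − 2 = 29

degrees of freedom = 29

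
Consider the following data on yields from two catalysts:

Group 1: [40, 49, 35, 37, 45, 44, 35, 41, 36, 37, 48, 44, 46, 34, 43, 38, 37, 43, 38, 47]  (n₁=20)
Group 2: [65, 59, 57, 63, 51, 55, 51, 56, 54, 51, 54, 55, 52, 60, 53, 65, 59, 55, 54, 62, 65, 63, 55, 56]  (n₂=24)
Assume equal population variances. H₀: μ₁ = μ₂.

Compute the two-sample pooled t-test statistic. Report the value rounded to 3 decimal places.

x̄₁=40.850, s₁=4.749, n₁=20
x̄₂=57.083, s₂=4.662, n₂=24
s_p² = [19·4.749² + 23·4.662²]/42 = 22.1044
SE = √(s_p²·(1/20+1/24)) = 1.4235
t = (40.850−57.083)/1.4235 = -11.4042
df = 42

test statistic = -11.404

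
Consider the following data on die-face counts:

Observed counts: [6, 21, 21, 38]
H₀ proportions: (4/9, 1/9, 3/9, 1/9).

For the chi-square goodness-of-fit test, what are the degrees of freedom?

df = k − 1 = 4 − 1 = 3

degrees of freedom = 3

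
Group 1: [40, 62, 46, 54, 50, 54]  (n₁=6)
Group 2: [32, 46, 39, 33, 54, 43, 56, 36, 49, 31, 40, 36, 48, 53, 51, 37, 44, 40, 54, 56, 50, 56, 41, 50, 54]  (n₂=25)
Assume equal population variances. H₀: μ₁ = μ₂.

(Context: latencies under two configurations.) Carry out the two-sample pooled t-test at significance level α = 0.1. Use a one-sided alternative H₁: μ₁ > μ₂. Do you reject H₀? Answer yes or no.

reject H₀: yes

x̄₁=51.000, s₁=7.563, n₁=6
x̄₂=45.160, s₂=8.224, n₂=25
s_p² = [5·7.563² + 24·8.224²]/29 = 65.8400
SE = √(s_p²·(1/6+1/25)) = 3.6888
t = (51.000−45.160)/3.6888 = 1.5832
df = 29
p-value (one-sided, H₁ greater) = 0.06211
At α=0.1: p < α → reject H₀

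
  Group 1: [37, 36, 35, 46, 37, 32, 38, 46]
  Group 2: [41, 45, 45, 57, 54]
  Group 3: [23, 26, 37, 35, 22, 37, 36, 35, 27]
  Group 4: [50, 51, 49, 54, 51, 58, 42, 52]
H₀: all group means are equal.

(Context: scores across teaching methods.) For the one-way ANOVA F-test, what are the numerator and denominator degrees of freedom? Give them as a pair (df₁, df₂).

degrees of freedom = [3, 26]

k = 4 groups, N = 30 total
df = (k−1, N−k) = (4−1, 30−4) = (3, 26)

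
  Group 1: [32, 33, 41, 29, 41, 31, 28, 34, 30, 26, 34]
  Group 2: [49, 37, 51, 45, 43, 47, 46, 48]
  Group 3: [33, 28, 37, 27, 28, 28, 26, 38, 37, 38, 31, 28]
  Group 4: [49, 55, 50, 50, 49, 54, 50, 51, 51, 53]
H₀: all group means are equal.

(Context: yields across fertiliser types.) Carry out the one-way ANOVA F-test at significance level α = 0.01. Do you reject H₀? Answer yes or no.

Group means [32.64, 45.75, 31.58, 51.20], grand mean 39.415
SSB = Σnᵢ(x̄ᵢ−x̄)² = 2951.389; SSW = ΣΣ(x−x̄ᵢ)² = 648.562
MSB = 2951.389/3 = 983.7964; MSW = 648.562/37 = 17.5287
F = MSB/MSW = 56.1249
df = (3, 37)
p-value (upper-tail) = 0.00000
At α=0.01: p < α → reject H₀

reject H₀: yes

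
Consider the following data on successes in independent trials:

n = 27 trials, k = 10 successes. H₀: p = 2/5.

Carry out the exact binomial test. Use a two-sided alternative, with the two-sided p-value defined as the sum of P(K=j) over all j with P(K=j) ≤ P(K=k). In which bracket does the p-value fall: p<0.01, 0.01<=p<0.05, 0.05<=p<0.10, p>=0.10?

p-value bracket: p>=0.10

Exact binomial: n=27, k=10, p₀=2/5=0.4000
P(X=j) = C(n,j)·p₀^j·(1−p₀)^(n−j); p = Σ P(X=j) over j with P(X=j) ≤ P(X=10)
p-value (two-sided) = 0.84573
→ bracket: p>=0.10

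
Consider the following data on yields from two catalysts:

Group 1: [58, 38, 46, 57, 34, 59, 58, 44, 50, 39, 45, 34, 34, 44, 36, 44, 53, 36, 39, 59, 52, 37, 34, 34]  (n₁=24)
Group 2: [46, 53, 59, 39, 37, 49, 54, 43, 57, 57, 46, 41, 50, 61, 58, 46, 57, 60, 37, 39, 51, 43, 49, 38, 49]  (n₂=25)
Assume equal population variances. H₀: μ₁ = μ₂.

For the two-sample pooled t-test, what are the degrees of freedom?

degrees of freedom = 47

df = n₁ + n₂ − 2 = 24 + 25 − 2 = 47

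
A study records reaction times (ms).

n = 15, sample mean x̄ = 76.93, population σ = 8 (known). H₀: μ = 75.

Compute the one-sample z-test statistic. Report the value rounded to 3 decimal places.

SE = σ/√n = 8/√15 = 2.0656
z = (x̄−μ₀)/SE = (76.93−75)/2.0656 = 0.9344

test statistic = 0.934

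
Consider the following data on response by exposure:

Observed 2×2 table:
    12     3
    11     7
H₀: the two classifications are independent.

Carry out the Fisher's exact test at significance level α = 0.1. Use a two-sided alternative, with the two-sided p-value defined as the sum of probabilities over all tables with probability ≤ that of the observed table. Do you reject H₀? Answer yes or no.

reject H₀: no

Margins: r₁=15, r₂=18, c₁=23, c₂=10, n=33
p_obs = C(15,12)·C(18,11)/C(33,23); sum pmf over tables with pmf ≤ p_obs
p-value (two-sided) = 0.28280
At α=0.1: p ≥ α → fail to reject H₀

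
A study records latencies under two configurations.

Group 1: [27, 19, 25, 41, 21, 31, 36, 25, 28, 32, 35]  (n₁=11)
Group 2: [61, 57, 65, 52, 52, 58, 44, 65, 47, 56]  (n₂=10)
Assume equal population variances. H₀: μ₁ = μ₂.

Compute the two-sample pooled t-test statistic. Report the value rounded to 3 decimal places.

x̄₁=29.091, s₁=6.655, n₁=11
x̄₂=55.700, s₂=7.056, n₂=10
s_p² = [10·6.655² + 9·7.056²]/19 = 46.8952
SE = √(s_p²·(1/11+1/10)) = 2.9921
t = (29.091−55.700)/2.9921 = -8.8931
df = 19

test statistic = -8.893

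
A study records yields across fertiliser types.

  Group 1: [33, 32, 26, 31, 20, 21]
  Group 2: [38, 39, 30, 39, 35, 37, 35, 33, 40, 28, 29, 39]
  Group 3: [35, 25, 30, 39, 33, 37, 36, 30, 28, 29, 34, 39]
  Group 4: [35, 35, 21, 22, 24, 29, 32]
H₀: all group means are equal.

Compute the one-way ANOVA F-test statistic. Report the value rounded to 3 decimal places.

Group means [27.17, 35.17, 32.92, 28.29], grand mean 31.838
SSB = Σnᵢ(x̄ᵢ−x̄)² = 366.182; SSW = ΣΣ(x−x̄ᵢ)² = 802.845
MSB = 366.182/3 = 122.0606; MSW = 802.845/33 = 24.3286
F = MSB/MSW = 5.0172
df = (3, 33)

test statistic = 5.017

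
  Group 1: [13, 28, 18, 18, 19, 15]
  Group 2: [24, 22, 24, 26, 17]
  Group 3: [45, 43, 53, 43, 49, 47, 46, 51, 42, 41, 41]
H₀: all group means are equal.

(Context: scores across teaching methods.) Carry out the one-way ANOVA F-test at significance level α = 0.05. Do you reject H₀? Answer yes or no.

reject H₀: yes

Group means [18.50, 22.60, 45.55], grand mean 32.955
SSB = Σnᵢ(x̄ᵢ−x̄)² = 3533.527; SSW = ΣΣ(x−x̄ᵢ)² = 347.427
MSB = 3533.527/2 = 1766.7636; MSW = 347.427/19 = 18.2856
F = MSB/MSW = 96.6202
df = (2, 19)
p-value (upper-tail) = 0.00000
At α=0.05: p < α → reject H₀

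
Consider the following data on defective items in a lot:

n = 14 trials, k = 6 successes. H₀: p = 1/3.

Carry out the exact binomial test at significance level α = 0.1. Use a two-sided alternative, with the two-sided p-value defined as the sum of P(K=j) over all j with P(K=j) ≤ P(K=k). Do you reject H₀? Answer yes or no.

reject H₀: no

Exact binomial: n=14, k=6, p₀=1/3=0.3333
P(X=j) = C(n,j)·p₀^j·(1−p₀)^(n−j); p = Σ P(X=j) over j with P(X=j) ≤ P(X=6)
p-value (two-sided) = 0.57139
At α=0.1: p ≥ α → fail to reject H₀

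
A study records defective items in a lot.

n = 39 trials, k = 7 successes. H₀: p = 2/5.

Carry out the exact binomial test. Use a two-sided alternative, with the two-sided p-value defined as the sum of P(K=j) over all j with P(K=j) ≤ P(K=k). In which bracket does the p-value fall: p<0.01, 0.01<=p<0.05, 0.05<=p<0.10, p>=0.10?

Exact binomial: n=39, k=7, p₀=2/5=0.4000
P(X=j) = C(n,j)·p₀^j·(1−p₀)^(n−j); p = Σ P(X=j) over j with P(X=j) ≤ P(X=7)
p-value (two-sided) = 0.00488
→ bracket: p<0.01

p-value bracket: p<0.01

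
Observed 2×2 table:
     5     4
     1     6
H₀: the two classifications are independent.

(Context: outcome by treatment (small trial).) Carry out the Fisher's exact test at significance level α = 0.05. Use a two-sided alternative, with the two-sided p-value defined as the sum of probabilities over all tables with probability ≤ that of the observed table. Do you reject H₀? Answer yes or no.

reject H₀: no

Margins: r₁=9, r₂=7, c₁=6, c₂=10, n=16
p_obs = C(9,5)·C(7,1)/C(16,6); sum pmf over tables with pmf ≤ p_obs
p-value (two-sided) = 0.14510
At α=0.05: p ≥ α → fail to reject H₀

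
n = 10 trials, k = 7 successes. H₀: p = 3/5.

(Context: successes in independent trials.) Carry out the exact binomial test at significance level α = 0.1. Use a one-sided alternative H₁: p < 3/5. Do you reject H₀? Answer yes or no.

Exact binomial: n=10, k=7, p₀=3/5=0.6000
P(X≤7) from Σ C(n,i)·p₀^i·(1−p₀)^(n−i)
p-value (one-sided, H₁ less) = 0.83271
At α=0.1: p ≥ α → fail to reject H₀

reject H₀: no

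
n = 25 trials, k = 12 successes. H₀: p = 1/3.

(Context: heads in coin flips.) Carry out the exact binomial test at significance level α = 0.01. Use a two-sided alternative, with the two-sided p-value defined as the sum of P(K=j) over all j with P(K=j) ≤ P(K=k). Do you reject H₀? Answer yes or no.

reject H₀: no

Exact binomial: n=25, k=12, p₀=1/3=0.3333
P(X=j) = C(n,j)·p₀^j·(1−p₀)^(n−j); p = Σ P(X=j) over j with P(X=j) ≤ P(X=12)
p-value (two-sided) = 0.13799
At α=0.01: p ≥ α → fail to reject H₀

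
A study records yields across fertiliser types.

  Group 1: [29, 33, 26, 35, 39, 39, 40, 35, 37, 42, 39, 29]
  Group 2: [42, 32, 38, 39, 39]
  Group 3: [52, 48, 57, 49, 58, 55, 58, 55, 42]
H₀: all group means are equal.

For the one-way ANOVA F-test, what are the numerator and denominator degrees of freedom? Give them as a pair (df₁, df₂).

degrees of freedom = [2, 23]

k = 3 groups, N = 26 total
df = (k−1, N−k) = (3−1, 26−3) = (2, 23)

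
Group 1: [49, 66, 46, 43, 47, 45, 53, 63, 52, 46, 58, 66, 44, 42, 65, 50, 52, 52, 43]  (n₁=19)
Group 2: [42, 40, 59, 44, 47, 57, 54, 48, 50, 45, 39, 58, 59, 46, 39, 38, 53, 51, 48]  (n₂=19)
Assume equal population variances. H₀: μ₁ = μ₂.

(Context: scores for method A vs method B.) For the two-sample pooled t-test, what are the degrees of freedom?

df = n₁ + n₂ − 2 = 19 + 19 − 2 = 36

degrees of freedom = 36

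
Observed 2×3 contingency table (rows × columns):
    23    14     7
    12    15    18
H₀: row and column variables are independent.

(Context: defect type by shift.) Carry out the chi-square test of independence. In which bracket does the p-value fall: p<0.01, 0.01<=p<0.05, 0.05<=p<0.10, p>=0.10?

p-value bracket: 0.01<=p<0.05

Row totals [44, 45], col totals [35, 29, 25], n=89
χ² = (23−17.30)²/17.30 + (14−14.34)²/14.34 + (7−12.36)²/12.36 + (12−17.70)²/17.70 + (15−14.66)²/14.66 + (18−12.64)²/12.64 = 8.3214
df = 2
p-value (upper-tail) = 0.01560
→ bracket: 0.01<=p<0.05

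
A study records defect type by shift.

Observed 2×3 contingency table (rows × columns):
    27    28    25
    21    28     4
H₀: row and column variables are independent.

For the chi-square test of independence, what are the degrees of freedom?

df = (r−1)(c−1) = (2−1)·(3−1) = 2

degrees of freedom = 2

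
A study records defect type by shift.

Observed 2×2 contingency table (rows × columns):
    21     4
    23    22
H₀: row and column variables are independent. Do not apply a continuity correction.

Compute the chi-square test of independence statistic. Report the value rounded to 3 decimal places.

test statistic = 7.446

Row totals [25, 45], col totals [44, 26], n=70
χ² = (21−15.71)²/15.71 + (4−9.29)²/9.29 + (23−28.29)²/28.29 + (22−16.71)²/16.71 = 7.4460
df = 1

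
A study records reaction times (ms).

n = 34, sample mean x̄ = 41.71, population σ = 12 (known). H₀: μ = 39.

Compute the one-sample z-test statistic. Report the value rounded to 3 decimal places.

test statistic = 1.317

SE = σ/√n = 12/√34 = 2.0580
z = (x̄−μ₀)/SE = (41.71−39)/2.0580 = 1.3168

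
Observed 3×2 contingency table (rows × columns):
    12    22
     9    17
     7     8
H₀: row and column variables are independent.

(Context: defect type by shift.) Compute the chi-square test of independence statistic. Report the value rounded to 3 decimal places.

Row totals [34, 26, 15], col totals [28, 47], n=75
χ² = (12−12.69)²/12.69 + (22−21.31)²/21.31 + (9−9.71)²/9.71 + (17−16.29)²/16.29 + (7−5.60)²/5.60 + (8−9.40)²/9.40 = 0.7010
df = 2

test statistic = 0.701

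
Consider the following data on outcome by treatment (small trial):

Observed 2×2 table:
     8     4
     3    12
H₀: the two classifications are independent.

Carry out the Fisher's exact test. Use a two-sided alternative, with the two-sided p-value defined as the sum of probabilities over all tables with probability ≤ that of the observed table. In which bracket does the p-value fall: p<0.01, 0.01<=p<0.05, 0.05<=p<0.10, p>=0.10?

p-value bracket: 0.01<=p<0.05

Margins: r₁=12, r₂=15, c₁=11, c₂=16, n=27
p_obs = C(12,8)·C(15,3)/C(27,11); sum pmf over tables with pmf ≤ p_obs
p-value (two-sided) = 0.02199
→ bracket: 0.01<=p<0.05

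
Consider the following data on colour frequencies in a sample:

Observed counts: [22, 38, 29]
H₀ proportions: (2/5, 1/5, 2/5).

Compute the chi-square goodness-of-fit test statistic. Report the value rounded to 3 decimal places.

n = 89; E_i = n·p_i = [35.60, 17.80, 35.60]
χ² = (22−35.60)²/35.60 + (38−17.80)²/17.80 + (29−35.60)²/35.60 = 29.3427
df = 2

test statistic = 29.343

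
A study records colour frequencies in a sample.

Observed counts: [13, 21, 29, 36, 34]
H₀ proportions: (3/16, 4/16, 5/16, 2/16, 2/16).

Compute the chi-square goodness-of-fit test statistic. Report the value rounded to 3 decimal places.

test statistic = 54.763

n = 133; E_i = n·p_i = [24.94, 33.25, 41.56, 16.62, 16.62]
χ² = (13−24.94)²/24.94 + (21−33.25)²/33.25 + (29−41.56)²/41.56 + (36−16.62)²/16.62 + (34−16.62)²/16.62 = 54.7634
df = 4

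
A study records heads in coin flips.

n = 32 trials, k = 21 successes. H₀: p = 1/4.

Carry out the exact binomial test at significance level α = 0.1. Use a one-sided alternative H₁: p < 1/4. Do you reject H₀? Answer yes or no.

Exact binomial: n=32, k=21, p₀=1/4=0.2500
P(X≤21) from Σ C(n,i)·p₀^i·(1−p₀)^(n−i)
p-value (one-sided, H₁ less) = 1.00000
At α=0.1: p ≥ α → fail to reject H₀

reject H₀: no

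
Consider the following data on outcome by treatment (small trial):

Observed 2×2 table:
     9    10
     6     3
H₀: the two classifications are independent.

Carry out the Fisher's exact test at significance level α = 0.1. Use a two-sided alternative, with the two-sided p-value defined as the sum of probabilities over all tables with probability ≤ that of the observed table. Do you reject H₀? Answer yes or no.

reject H₀: no

Margins: r₁=19, r₂=9, c₁=15, c₂=13, n=28
p_obs = C(19,9)·C(9,6)/C(28,15); sum pmf over tables with pmf ≤ p_obs
p-value (two-sided) = 0.43478
At α=0.1: p ≥ α → fail to reject H₀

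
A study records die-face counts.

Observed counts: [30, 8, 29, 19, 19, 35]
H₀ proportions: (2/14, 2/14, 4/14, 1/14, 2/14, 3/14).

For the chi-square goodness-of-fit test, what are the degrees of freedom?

df = k − 1 = 6 − 1 = 5

degrees of freedom = 5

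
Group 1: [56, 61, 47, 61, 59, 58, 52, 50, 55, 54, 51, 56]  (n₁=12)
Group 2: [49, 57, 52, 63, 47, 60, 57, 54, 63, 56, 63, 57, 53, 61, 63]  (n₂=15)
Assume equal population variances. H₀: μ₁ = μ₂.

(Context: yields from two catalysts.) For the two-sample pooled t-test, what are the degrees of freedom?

df = n₁ + n₂ − 2 = 12 + 15 − 2 = 25

degrees of freedom = 25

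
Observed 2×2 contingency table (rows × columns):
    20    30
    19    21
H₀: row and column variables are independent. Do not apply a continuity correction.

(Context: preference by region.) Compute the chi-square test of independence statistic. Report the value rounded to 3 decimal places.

test statistic = 0.509

Row totals [50, 40], col totals [39, 51], n=90
χ² = (20−21.67)²/21.67 + (30−28.33)²/28.33 + (19−17.33)²/17.33 + (21−22.67)²/22.67 = 0.5090
df = 1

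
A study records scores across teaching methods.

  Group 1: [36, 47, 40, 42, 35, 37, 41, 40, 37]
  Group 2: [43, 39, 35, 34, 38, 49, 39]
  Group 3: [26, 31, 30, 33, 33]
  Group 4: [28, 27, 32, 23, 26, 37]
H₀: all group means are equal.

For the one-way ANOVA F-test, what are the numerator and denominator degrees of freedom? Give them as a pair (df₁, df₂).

degrees of freedom = [3, 23]

k = 4 groups, N = 27 total
df = (k−1, N−k) = (4−1, 27−4) = (3, 23)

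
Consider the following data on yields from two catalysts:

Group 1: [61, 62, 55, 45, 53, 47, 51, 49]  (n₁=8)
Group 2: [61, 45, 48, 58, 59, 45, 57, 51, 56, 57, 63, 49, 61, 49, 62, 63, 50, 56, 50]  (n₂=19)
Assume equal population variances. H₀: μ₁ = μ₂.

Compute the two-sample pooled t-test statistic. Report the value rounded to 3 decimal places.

test statistic = -0.721

x̄₁=52.875, s₁=6.198, n₁=8
x̄₂=54.737, s₂=6.100, n₂=19
s_p² = [7·6.198² + 18·6.100²]/25 = 37.5424
SE = √(s_p²·(1/8+1/19)) = 2.5824
t = (52.875−54.737)/2.5824 = -0.7210
df = 25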